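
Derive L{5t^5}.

L{t^n} = n!/s^(n+1). So L{5t^5} = 5·5!/s^6 = 600/s^6

Final answer: 600/s^6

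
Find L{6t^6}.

L{t^n} = n!/s^(n+1). So L{6t^6} = 6·6!/s^7 = 4320/s^7

Final answer: 4320/s^7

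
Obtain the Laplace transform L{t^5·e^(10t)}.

L{t^n·e^(at)} = n!/(s-a)^(n+1), so L{t^5·e^(10t)} = 120/(s-10)^6

Final answer: 120/(s-10)^6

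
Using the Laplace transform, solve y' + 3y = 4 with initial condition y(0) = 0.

sY + 3Y = 4/s. Y = 4/(s(s+3)). Partial fractions: Y = 4/3/s - 4/3/(s+3)

Final answer: y(t) = 4/3(1 - e^(-3t))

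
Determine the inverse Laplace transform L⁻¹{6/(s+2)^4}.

L⁻¹{n!/(s-a)^(n+1)} = t^n·e^(at), so L⁻¹{6/(s+2)^4} = t^3·e^(-2t)

Final answer: t^3·e^(-2t)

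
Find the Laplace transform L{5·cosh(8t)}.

L{cosh(ωt)} = s/(s² - ω²), so L{cosh(8t)} = s/(s² - 64). Then L{5·cosh(8t)} = 5·s/(s² - 64) = 5s/(s² - 64)

Final answer: 5s/(s² - 64)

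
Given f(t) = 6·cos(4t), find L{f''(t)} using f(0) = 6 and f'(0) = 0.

F(s) = 6s/(s² + 16). L{f''(t)} = s²F(s) - sf(0) - f'(0) = 6s³/(s² + 16) - 6s = (6s³ - 6s(s² + 16))/(s² + 16) = -96s/(s² + 16)

Final answer: -96s/(s² + 16)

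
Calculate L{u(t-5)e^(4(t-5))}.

u(t-a)f(t-a) with f(t)=e^(4t). L{e^(4t)} = 1/(s-4). By time shift: e^(-5s)/(s-4)

Final answer: e^(-5s)/(s-4)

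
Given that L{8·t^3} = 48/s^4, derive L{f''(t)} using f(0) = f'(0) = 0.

L{f''(t)} = s²F(s) - sf(0) - f'(0) = s²·48/s^4 - 0 - 0 = 48/s^2

Final answer: 48/s^2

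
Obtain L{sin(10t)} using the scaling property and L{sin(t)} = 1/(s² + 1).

Using L{f(at)} = (1/a)F(s/a) with a=10: L{sin(10t)} = (1/10) · 1/((s/10)² + 1) = (1/10) · 1·100/(s² + 100) = 10/(s² + 100)

Final answer: 10/(s² + 100)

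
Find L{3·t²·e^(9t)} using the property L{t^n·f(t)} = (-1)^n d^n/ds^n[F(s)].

L{e^(9t)} = 1/(s-9). d/ds[1/(s-9)] = -1/(s-9)². d²/ds²[1/(s-9)] = 2/(s-9)³. So L{t²·e^(9t)} = (-1)² · 2/(s-9)³ = 2/(s-9)³. Then L{3·t²·e^(9t)} = 3·2/(s-9)³ = 6/(s-9)³

Final answer: 6/(s-9)³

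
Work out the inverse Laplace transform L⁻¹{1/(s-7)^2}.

L⁻¹{n!/(s-a)^(n+1)} = t^n·e^(at), so L⁻¹{1/(s-7)^2} = t·e^(7t)

Final answer: t·e^(7t)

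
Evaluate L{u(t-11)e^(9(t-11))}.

u(t-a)f(t-a) with f(t)=e^(9t). L{e^(9t)} = 1/(s-9). By time shift: e^(-11s)/(s-9)

Final answer: e^(-11s)/(s-9)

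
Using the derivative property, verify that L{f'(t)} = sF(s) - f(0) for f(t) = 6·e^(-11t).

f'(t) = -66e^(-11t). Direct: L{f'(t)} = -66/(s+11). Property: s·6/(s+11) - 6 = (6s - 6(s+11))/(s+11) = -66/(s+11). ✓

Final answer: -66/(s+11)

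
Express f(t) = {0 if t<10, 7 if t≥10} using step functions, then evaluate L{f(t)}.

f(t) = 7·u(t-10). L{u(t-10)} = e^(-10s)/s, so L{f(t)} = 7·e^(-10s)/s

Final answer: 7·e^(-10s)/s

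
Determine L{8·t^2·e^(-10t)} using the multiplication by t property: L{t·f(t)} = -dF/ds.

Using L{t^n·e^(at)} = n!/(s-a)^(n+1), L{t^2·e^(-10t)} = 2/(s+10)^3, so L{8·t^2·e^(-10t)} = 8·2/(s+10)^3 = 16/(s+10)^3

Final answer: 16/(s+10)^3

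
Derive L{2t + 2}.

L{2t + 2} = 2·L{t} + 2·L{1} = 2/s² + 2/s

Final answer: 2/s² + 2/s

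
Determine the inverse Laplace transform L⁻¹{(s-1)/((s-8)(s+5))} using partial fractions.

Using partial fractions, f(t) = (7e^(8t) + 6e^(-5t))/13

Final answer: (7e^(8t) + 6e^(-5t))/13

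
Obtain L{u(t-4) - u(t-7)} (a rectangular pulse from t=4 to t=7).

L{u(t-a)} = e^(-as)/s. L{u(t-4) - u(t-7)} = (e^(-4s) - e^(-7s))/s

Final answer: (e^(-4s) - e^(-7s))/s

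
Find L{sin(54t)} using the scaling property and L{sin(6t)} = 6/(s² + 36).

Using L{f(at)} = (1/a)F(s/a) with a=9: L{sin(54t)} = (1/9) · 6/((s/9)² + 36) = (1/9) · 6·81/(s² + 2916) = 54/(s² + 2916)

Final answer: 54/(s² + 2916)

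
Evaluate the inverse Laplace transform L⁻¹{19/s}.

L⁻¹{c/s} = c, so L⁻¹{19/s} = 19

Final answer: 19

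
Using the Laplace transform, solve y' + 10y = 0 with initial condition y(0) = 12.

L{y'} + 10L{y} = 0. sY - 12 + 10Y = 0. Y(s+10) = 12. Y = 12/(s+10)

Final answer: y(t) = 12e^(-10t)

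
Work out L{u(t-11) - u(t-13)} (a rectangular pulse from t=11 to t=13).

L{u(t-a)} = e^(-as)/s. L{u(t-11) - u(t-13)} = (e^(-11s) - e^(-13s))/s

Final answer: (e^(-11s) - e^(-13s))/s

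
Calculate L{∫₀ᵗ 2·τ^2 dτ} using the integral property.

L{∫₀ᵗ f(τ)dτ} = F(s)/s with f(t) = 2t^2. F(s) = 4/s^3, so L{∫₀ᵗ 2·τ^2 dτ} = (4/s^3)/s = 4/s^4. (Check: ∫₀ᵗ 2·τ^2 dτ = 2t^3/3.)

Final answer: 4/s^4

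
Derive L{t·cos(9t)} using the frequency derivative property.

L{cos(9t)} = s/(s² + 81). Derivative: d/ds[s/(s² + 81)] = [(s² + 81) - s·2s]/(s² + 81)² = (81 - s²)/(s² + 81)². So L{t·cos(9t)} = -F'(s) = (s² - 81)/(s² + 81)²

Final answer: (s² - 81)/(s² + 81)²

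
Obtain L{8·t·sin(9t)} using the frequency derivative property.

L{sin(9t)} = 9/(s² + 81). By L{t·f(t)} = -F'(s): -d/ds[9/(s² + 81)] = -(9)·(-2s)/(s² + 81)² = 18s/(s² + 81)². Then L{8·t·sin(9t)} = 8·18s/(s² + 81)² = 144s/(s² + 81)²

Final answer: 144s/(s² + 81)²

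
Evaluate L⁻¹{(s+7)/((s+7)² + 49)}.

Using frequency shift: L⁻¹{(s-a)/((s-a)² + b²)} = e^(at)cos(bt). Here a=-7, b=7

Final answer: e^(-7t)·cos(7t)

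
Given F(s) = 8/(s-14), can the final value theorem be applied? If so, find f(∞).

sF(s) = 8s/(s-14) has a pole at s = 14 in the right half-plane. Theorem does NOT apply (unstable system; f(t) = 8·e^(14t) grows without bound).

Final answer: Not applicable (unstable)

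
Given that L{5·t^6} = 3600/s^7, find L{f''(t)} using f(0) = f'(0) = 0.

L{f''(t)} = s²F(s) - sf(0) - f'(0) = s²·3600/s^7 - 0 - 0 = 3600/s^5

Final answer: 3600/s^5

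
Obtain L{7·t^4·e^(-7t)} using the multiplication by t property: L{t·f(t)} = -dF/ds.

Using L{t^n·e^(at)} = n!/(s-a)^(n+1), L{t^4·e^(-7t)} = 24/(s+7)^5, so L{7·t^4·e^(-7t)} = 7·24/(s+7)^5 = 168/(s+7)^5

Final answer: 168/(s+7)^5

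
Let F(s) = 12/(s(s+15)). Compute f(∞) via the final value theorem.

f(∞) = lim_{s→0} s·12/(s(s+15)) = lim_{s→0} 12/(s+15) = 12/15 = 4/5

Final answer: 4/5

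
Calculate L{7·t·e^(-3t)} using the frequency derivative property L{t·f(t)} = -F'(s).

L{e^(-3t)} = 1/(s+3). By frequency derivative: L{t·e^(-3t)} = -d/ds[1/(s+3)] = -(-1)/(s+3)² = 1/(s+3)². Then L{7·t·e^(-3t)} = 7·1/(s+3)² = 7/(s+3)²

Final answer: 7/(s+3)²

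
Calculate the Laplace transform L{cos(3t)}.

L{cos(ωt)} = s/(s² + ω²), so L{cos(3t)} = s/(s² + 9)

Final answer: s/(s² + 9)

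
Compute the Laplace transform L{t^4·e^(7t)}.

L{t^n·e^(at)} = n!/(s-a)^(n+1), so L{t^4·e^(7t)} = 24/(s-7)^5

Final answer: 24/(s-7)^5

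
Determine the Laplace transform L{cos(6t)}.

L{cos(ωt)} = s/(s² + ω²), so L{cos(6t)} = s/(s² + 36)

Final answer: s/(s² + 36)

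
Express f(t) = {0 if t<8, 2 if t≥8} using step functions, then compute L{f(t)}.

f(t) = 2·u(t-8). L{u(t-8)} = e^(-8s)/s, so L{f(t)} = 2·e^(-8s)/s

Final answer: 2·e^(-8s)/s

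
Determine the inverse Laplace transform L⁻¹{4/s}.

L⁻¹{c/s} = c, so L⁻¹{4/s} = 4

Final answer: 4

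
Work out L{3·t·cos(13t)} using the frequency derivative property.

L{cos(13t)} = s/(s² + 169). Derivative: d/ds[s/(s² + 169)] = [(s² + 169) - s·2s]/(s² + 169)² = (169 - s²)/(s² + 169)². So L{t·cos(13t)} = -F'(s) = (s² - 169)/(s² + 169)². Then L{3·t·cos(13t)} = 3·(s² - 169)/(s² + 169)²

Final answer: 3·(s² - 169)/(s² + 169)²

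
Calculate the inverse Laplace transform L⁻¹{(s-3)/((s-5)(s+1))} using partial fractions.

Using partial fractions, f(t) = (2e^(5t) + 4e^(-t))/6

Final answer: (2e^(5t) + 4e^(-t))/6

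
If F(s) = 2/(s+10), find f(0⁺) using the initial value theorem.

f(0⁺) = lim_{s→∞} s·2/(s+10) = lim_{s→∞} 2s/(s+10) = 2

Final answer: 2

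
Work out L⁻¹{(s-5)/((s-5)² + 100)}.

Using frequency shift: L⁻¹{(s-a)/((s-a)² + b²)} = e^(at)cos(bt). Here a=5, b=10

Final answer: e^(5t)·cos(10t)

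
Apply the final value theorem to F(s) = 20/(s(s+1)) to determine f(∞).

f(∞) = lim_{s→0} s·20/(s(s+1)) = lim_{s→0} 20/(s+1) = 20/1 = 20

Final answer: 20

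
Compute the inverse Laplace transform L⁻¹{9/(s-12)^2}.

L⁻¹{n!/(s-a)^(n+1)} = t^n·e^(at) with n=1, a=12. So L⁻¹{1/(s-12)^2} = t·e^(12t), and L⁻¹{9/(s-12)^2} = (9/1)·t·e^(12t) = 9·t·e^(12t)

Final answer: 9·t·e^(12t)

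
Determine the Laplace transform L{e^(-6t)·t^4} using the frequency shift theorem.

L{e^(at)·t^n} = n!/(s-a)^(n+1), so L{e^(-6t)·t^4} = 24/(s+6)^5

Final answer: 24/(s+6)^5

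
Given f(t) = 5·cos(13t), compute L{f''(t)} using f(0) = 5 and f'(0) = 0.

F(s) = 5s/(s² + 169). L{f''(t)} = s²F(s) - sf(0) - f'(0) = 5s³/(s² + 169) - 5s = (5s³ - 5s(s² + 169))/(s² + 169) = -845s/(s² + 169)

Final answer: -845s/(s² + 169)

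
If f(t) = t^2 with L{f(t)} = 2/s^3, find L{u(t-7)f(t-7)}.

Time shift theorem: L{u(t-a)f(t-a)} = e^(-as)F(s). Here a=7, F(s) = 2/s^3, so L{u(t-7)f(t-7)} = e^(-7s)·2/s^3

Final answer: e^(-7s)·2/s^3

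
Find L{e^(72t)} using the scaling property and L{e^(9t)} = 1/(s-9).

Using L{f(at)} = (1/a)F(s/a) with a=8 and f(t) = e^(9t): L{e^(72t)} = (1/8) · 1/((s/8)-9) = (1/8) · 8/(s-72) = 1/(s-72)

Final answer: 1/(s-72)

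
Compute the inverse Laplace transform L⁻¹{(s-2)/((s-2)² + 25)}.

Using frequency shift, L⁻¹{(s-2)/((s-2)² + 25)} = e^(2t)·cos(5t)

Final answer: e^(2t)·cos(5t)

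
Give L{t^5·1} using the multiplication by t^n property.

L{1} = 1/s. d^1/ds^1[1/s] = -1/s². d^2/ds^2[1/s] = 2/s^3. d^3/ds^3[1/s] = -6/s^4. d^4/ds^4[1/s] = 24/s^5. d^5/ds^5[1/s] = -120/s^6. So L{t^5} = (-1)^{5}·-120/s^6 = 120/s^6

Final answer: 120/s^6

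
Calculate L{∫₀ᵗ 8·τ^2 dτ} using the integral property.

L{∫₀ᵗ f(τ)dτ} = F(s)/s with f(t) = 8t^2. F(s) = 16/s^3, so L{∫₀ᵗ 8·τ^2 dτ} = (16/s^3)/s = 16/s^4. (Check: ∫₀ᵗ 8·τ^2 dτ = 8t^3/3.)

Final answer: 16/s^4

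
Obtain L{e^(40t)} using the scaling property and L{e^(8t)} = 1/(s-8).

Using L{f(at)} = (1/a)F(s/a) with a=5 and f(t) = e^(8t): L{e^(40t)} = (1/5) · 1/((s/5)-8) = (1/5) · 5/(s-40) = 1/(s-40)

Final answer: 1/(s-40)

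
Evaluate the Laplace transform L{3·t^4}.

L{t^n} = n!/s^(n+1), so L{t^4} = 24/s^5. Then L{3·t^4} = 3·24/s^5 = 72/s^5

Final answer: 72/s^5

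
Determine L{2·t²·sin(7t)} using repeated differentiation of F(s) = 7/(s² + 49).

F(s) = 7/(s² + 49). F'(s) = -14s/(s² + 49)². F''(s) = -14(49 - 3s²)/(s² + 49)³ = (42s² - 686)/(s² + 49)³. So L{t²·sin(7t)} = (-1)² F''(s) = (42s² - 686)/(s² + 49)³. Then L{2·t²·sin(7t)} = 2·(42s² - 686)/(s² + 49)³ = (84s² - 1372)/(s² + 49)³

Final answer: (84s² - 1372)/(s² + 49)³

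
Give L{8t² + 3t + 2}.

L{8t² + 3t + 2} = 8·2/s³ + 3/s² + 2/s = 16/s³ + 3/s² + 2/s

Final answer: 16/s³ + 3/s² + 2/s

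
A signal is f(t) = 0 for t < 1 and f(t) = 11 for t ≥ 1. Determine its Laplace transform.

f(t) = 11·u(t-1). L{u(t-1)} = e^(-s)/s, so L{f(t)} = 11·e^(-s)/s

Final answer: 11·e^(-s)/s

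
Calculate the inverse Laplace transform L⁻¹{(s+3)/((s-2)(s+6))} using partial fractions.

Using partial fractions, f(t) = (5e^(2t) + 3e^(-6t))/8

Final answer: (5e^(2t) + 3e^(-6t))/8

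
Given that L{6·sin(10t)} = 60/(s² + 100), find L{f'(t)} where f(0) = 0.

L{f'(t)} = s·F(s) - f(0) = s·60/(s² + 100) - 0 = 60s/(s² + 100)

Final answer: 60s/(s² + 100)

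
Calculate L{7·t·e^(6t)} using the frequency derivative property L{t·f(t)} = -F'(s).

L{e^(6t)} = 1/(s-6). By frequency derivative: L{t·e^(6t)} = -d/ds[1/(s-6)] = -(-1)/(s-6)² = 1/(s-6)². Then L{7·t·e^(6t)} = 7·1/(s-6)² = 7/(s-6)²

Final answer: 7/(s-6)²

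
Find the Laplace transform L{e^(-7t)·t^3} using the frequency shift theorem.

L{e^(at)·t^n} = n!/(s-a)^(n+1), so L{e^(-7t)·t^3} = 6/(s+7)^4

Final answer: 6/(s+7)^4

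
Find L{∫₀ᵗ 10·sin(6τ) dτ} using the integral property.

L{∫₀ᵗ f(τ)dτ} = F(s)/s with F(s) = 60/(s² + 36), so the result is (60/(s² + 36))/s = 60/(s(s² + 36))

Final answer: 60/(s(s² + 36))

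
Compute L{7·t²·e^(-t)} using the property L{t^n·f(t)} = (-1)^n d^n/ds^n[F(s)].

L{e^(-t)} = 1/(s+1). d/ds[1/(s+1)] = -1/(s+1)². d²/ds²[1/(s+1)] = 2/(s+1)³. So L{t²·e^(-t)} = (-1)² · 2/(s+1)³ = 2/(s+1)³. Then L{7·t²·e^(-t)} = 7·2/(s+1)³ = 14/(s+1)³

Final answer: 14/(s+1)³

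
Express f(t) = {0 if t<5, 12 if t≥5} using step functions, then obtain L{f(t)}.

f(t) = 12·u(t-5). L{u(t-5)} = e^(-5s)/s, so L{f(t)} = 12·e^(-5s)/s

Final answer: 12·e^(-5s)/s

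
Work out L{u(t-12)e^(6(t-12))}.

u(t-a)f(t-a) with f(t)=e^(6t). L{e^(6t)} = 1/(s-6). By time shift: e^(-12s)/(s-6)

Final answer: e^(-12s)/(s-6)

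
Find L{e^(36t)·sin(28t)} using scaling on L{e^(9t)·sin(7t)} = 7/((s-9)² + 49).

Scaling with a=4: L{e^(36t)·sin(28t)} = (1/4) · 7/((s/4-9)² + 49). Simplifying: 28/((s-36)² + 784)

Final answer: 28/((s-36)² + 784)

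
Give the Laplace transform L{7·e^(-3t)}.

L{e^(at)} = 1/(s-a), so L{e^(-3t)} = 1/(s+3). Then L{7·e^(-3t)} = 7/(s+3)

Final answer: 7/(s+3)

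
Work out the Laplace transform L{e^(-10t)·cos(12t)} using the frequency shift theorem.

Frequency shift: L{e^(at)f(t)} = F(s-a). L{e^(-10t)·cos(12t)} = (s+10)/((s+10)² + 144)

Final answer: (s+10)/((s+10)² + 144)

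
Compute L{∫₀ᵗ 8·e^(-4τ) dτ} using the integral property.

L{∫₀ᵗ f(τ)dτ} = F(s)/s with F(s) = 8/(s+4), so L{∫₀ᵗ 8·e^(-4τ) dτ} = 8/(s(s+4))

Final answer: 8/(s(s+4))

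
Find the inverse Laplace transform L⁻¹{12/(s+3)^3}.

L⁻¹{n!/(s-a)^(n+1)} = t^n·e^(at) with n=2, a=-3. So L⁻¹{2/(s+3)^3} = t^2·e^(-3t), and L⁻¹{12/(s+3)^3} = (12/2)·t^2·e^(-3t) = 6·t^2·e^(-3t)

Final answer: 6·t^2·e^(-3t)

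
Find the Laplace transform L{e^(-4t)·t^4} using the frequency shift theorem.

L{e^(at)·t^n} = n!/(s-a)^(n+1), so L{e^(-4t)·t^4} = 24/(s+4)^5

Final answer: 24/(s+4)^5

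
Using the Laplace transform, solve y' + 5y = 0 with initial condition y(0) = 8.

L{y'} + 5L{y} = 0. sY - 8 + 5Y = 0. Y(s+5) = 8. Y = 8/(s+5)

Final answer: y(t) = 8e^(-5t)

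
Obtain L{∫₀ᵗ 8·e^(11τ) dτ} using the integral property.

L{∫₀ᵗ f(τ)dτ} = F(s)/s with F(s) = 8/(s-11), so L{∫₀ᵗ 8·e^(11τ) dτ} = 8/(s(s-11))

Final answer: 8/(s(s-11))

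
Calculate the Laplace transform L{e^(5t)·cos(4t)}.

L{e^(at)·cos(ωt)} = (s-a)/((s-a)² + ω²), so L{e^(5t)·cos(4t)} = (s-5)/((s-5)² + 16)

Final answer: (s-5)/((s-5)² + 16)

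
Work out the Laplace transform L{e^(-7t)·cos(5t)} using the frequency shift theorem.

Frequency shift: L{e^(at)f(t)} = F(s-a). L{e^(-7t)·cos(5t)} = (s+7)/((s+7)² + 25)

Final answer: (s+7)/((s+7)² + 25)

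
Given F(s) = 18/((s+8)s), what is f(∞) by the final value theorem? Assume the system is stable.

f(∞) = lim_{s→0} sF(s) = lim_{s→0} 18/(s+8) = 9/4

Final answer: 9/4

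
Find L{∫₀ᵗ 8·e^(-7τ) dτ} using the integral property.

L{∫₀ᵗ f(τ)dτ} = F(s)/s with F(s) = 8/(s+7), so L{∫₀ᵗ 8·e^(-7τ) dτ} = 8/(s(s+7))

Final answer: 8/(s(s+7))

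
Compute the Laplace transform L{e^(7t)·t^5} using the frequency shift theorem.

L{e^(at)·t^n} = n!/(s-a)^(n+1), so L{e^(7t)·t^5} = 120/(s-7)^6

Final answer: 120/(s-7)^6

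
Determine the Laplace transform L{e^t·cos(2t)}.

L{e^(at)·cos(ωt)} = (s-a)/((s-a)² + ω²), so L{e^t·cos(2t)} = (s-1)/((s-1)² + 4)

Final answer: (s-1)/((s-1)² + 4)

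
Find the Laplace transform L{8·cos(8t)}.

L{cos(ωt)} = s/(s² + ω²), so L{cos(8t)} = s/(s² + 64). Then L{8·cos(8t)} = 8·s/(s² + 64) = 8s/(s² + 64)

Final answer: 8s/(s² + 64)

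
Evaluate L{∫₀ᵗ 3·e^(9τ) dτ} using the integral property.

L{∫₀ᵗ f(τ)dτ} = F(s)/s with F(s) = 3/(s-9), so L{∫₀ᵗ 3·e^(9τ) dτ} = 3/(s(s-9))

Final answer: 3/(s(s-9))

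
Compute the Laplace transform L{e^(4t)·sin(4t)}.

L{e^(at)·sin(ωt)} = ω/((s-a)² + ω²), so L{e^(4t)·sin(4t)} = 4/((s-4)² + 16)

Final answer: 4/((s-4)² + 16)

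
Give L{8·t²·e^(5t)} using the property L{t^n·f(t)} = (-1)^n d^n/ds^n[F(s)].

L{e^(5t)} = 1/(s-5). d/ds[1/(s-5)] = -1/(s-5)². d²/ds²[1/(s-5)] = 2/(s-5)³. So L{t²·e^(5t)} = (-1)² · 2/(s-5)³ = 2/(s-5)³. Then L{8·t²·e^(5t)} = 8·2/(s-5)³ = 16/(s-5)³

Final answer: 16/(s-5)³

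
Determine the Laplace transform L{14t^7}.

L{14t^7} = 14 · L{t^7} = 14 · 5040/s^8 = 70560/s^8

Final answer: 70560/s^8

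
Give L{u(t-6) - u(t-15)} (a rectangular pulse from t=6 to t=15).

L{u(t-a)} = e^(-as)/s. L{u(t-6) - u(t-15)} = (e^(-6s) - e^(-15s))/s

Final answer: (e^(-6s) - e^(-15s))/s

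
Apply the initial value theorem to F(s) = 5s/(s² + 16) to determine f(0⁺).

f(0⁺) = lim_{s→∞} s·5s/(s² + 16) = lim_{s→∞} 5s²/(s² + 16) = 5

Final answer: 5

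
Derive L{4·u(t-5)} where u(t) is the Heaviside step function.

L{u(t-a)} = e^(-as)/s. Here a=5, so L{u(t-5)} = e^(-5s)/s, and L{4·u(t-5)} = 4·e^(-5s)/s

Final answer: 4·e^(-5s)/s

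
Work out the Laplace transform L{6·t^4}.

L{t^n} = n!/s^(n+1), so L{t^4} = 24/s^5. Then L{6·t^4} = 6·24/s^5 = 144/s^5

Final answer: 144/s^5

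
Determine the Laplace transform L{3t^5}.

L{3t^5} = 3 · L{t^5} = 3 · 120/s^6 = 360/s^6

Final answer: 360/s^6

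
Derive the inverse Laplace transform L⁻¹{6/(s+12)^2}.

L⁻¹{n!/(s-a)^(n+1)} = t^n·e^(at) with n=1, a=-12. So L⁻¹{1/(s+12)^2} = t·e^(-12t), and L⁻¹{6/(s+12)^2} = (6/1)·t·e^(-12t) = 6·t·e^(-12t)

Final answer: 6·t·e^(-12t)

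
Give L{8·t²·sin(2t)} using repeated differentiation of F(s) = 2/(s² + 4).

F(s) = 2/(s² + 4). F'(s) = -4s/(s² + 4)². F''(s) = -4(4 - 3s²)/(s² + 4)³ = (12s² - 16)/(s² + 4)³. So L{t²·sin(2t)} = (-1)² F''(s) = (12s² - 16)/(s² + 4)³. Then L{8·t²·sin(2t)} = 8·(12s² - 16)/(s² + 4)³ = (96s² - 128)/(s² + 4)³

Final answer: (96s² - 128)/(s² + 4)³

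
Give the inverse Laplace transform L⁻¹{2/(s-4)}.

L⁻¹{1/(s-a)} = e^(at), so L⁻¹{1/(s-4)} = e^(4t), and L⁻¹{2/(s-4)} = 2·e^(4t)

Final answer: 2·e^(4t)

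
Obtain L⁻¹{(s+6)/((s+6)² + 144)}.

Using frequency shift: L⁻¹{(s-a)/((s-a)² + b²)} = e^(at)cos(bt). Here a=-6, b=12

Final answer: e^(-6t)·cos(12t)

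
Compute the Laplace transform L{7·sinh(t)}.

L{sinh(ωt)} = ω/(s² - ω²), so L{sinh(t)} = 1/(s² - 1). Then L{7·sinh(t)} = 7·1/(s² - 1) = 7/(s² - 1)

Final answer: 7/(s² - 1)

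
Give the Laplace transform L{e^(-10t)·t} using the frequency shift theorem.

L{e^(at)·t^n} = n!/(s-a)^(n+1), so L{e^(-10t)·t} = 1/(s+10)^2

Final answer: 1/(s+10)^2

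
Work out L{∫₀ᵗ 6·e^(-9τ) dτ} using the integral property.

L{∫₀ᵗ f(τ)dτ} = F(s)/s with F(s) = 6/(s+9), so L{∫₀ᵗ 6·e^(-9τ) dτ} = 6/(s(s+9))

Final answer: 6/(s(s+9))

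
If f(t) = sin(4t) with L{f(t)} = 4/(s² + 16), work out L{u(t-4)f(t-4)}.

Time shift theorem: L{u(t-a)f(t-a)} = e^(-as)F(s). Here a=4, F(s) = 4/(s² + 16), so L{u(t-4)f(t-4)} = e^(-4s)·4/(s² + 16)

Final answer: e^(-4s)·4/(s² + 16)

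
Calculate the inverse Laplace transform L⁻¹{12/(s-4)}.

L⁻¹{1/(s-a)} = e^(at), so L⁻¹{1/(s-4)} = e^(4t), and L⁻¹{12/(s-4)} = 12·e^(4t)

Final answer: 12·e^(4t)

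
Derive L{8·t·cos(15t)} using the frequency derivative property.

L{cos(15t)} = s/(s² + 225). Derivative: d/ds[s/(s² + 225)] = [(s² + 225) - s·2s]/(s² + 225)² = (225 - s²)/(s² + 225)². So L{t·cos(15t)} = -F'(s) = (s² - 225)/(s² + 225)². Then L{8·t·cos(15t)} = 8·(s² - 225)/(s² + 225)²

Final answer: 8·(s² - 225)/(s² + 225)²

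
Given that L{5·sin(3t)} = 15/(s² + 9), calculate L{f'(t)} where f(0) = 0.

L{f'(t)} = s·F(s) - f(0) = s·15/(s² + 9) - 0 = 15s/(s² + 9)

Final answer: 15s/(s² + 9)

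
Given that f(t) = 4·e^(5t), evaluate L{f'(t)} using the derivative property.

f(0) = 4, F(s) = 4/(s-5). L{f'(t)} = s·F(s) - f(0) = 4s/(s-5) - 4 = (4s - 4(s-5))/(s-5) = 20/(s-5)

Final answer: 20/(s-5)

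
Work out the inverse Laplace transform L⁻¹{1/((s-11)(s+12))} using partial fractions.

Decompose: A/(s-11) + B/(s+12). A = 1/23, B = -1/23. f(t) = (e^(11t) - e^(-12t))/23

Final answer: (e^(11t) - e^(-12t))/23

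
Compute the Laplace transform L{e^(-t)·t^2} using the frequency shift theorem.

L{e^(at)·t^n} = n!/(s-a)^(n+1), so L{e^(-t)·t^2} = 2/(s+1)^3

Final answer: 2/(s+1)^3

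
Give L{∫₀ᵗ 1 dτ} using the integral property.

L{∫₀ᵗ f(τ)dτ} = F(s)/s with f(t) = 1. F(s) = 1/s, so L{∫₀ᵗ 1 dτ} = (1/s)/s = 1/s². (Check: ∫₀ᵗ 1 dτ = t.)

Final answer: 1/s²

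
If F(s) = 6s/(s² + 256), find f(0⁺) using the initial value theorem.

f(0⁺) = lim_{s→∞} s·6s/(s² + 256) = lim_{s→∞} 6s²/(s² + 256) = 6

Final answer: 6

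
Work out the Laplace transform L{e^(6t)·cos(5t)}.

L{e^(at)·cos(ωt)} = (s-a)/((s-a)² + ω²), so L{e^(6t)·cos(5t)} = (s-6)/((s-6)² + 25)

Final answer: (s-6)/((s-6)² + 25)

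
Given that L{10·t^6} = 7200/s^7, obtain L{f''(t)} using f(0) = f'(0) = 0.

L{f''(t)} = s²F(s) - sf(0) - f'(0) = s²·7200/s^7 - 0 - 0 = 7200/s^5

Final answer: 7200/s^5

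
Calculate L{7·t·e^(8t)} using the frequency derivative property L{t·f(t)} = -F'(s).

L{e^(8t)} = 1/(s-8). By frequency derivative: L{t·e^(8t)} = -d/ds[1/(s-8)] = -(-1)/(s-8)² = 1/(s-8)². Then L{7·t·e^(8t)} = 7·1/(s-8)² = 7/(s-8)²

Final answer: 7/(s-8)²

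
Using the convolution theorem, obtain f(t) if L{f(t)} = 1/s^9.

1/s^9 = (1/s)·(1/s^8) = L{1}·L{t^7/5040}. By convolution, f(t) = 1*t^7/5040 = ∫₀ᵗ 1·τ^7/5040 dτ = t^8/40320

Final answer: t^8/40320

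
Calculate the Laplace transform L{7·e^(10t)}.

L{e^(at)} = 1/(s-a), so L{e^(10t)} = 1/(s-10). Then L{7·e^(10t)} = 7/(s-10)

Final answer: 7/(s-10)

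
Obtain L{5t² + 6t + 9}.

L{5t² + 6t + 9} = 5·2/s³ + 6/s² + 9/s = 10/s³ + 6/s² + 9/s

Final answer: 10/s³ + 6/s² + 9/s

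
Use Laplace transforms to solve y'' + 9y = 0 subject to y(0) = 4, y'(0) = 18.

L{y''} + 9L{y} = 0. s²Y - 4s - 18 + 9Y = 0. Y(s² + 9) = 4s + 18. Y = (4s + 18)/(s² + 9). Inverting: y(t) = 4cos(3t) + 6sin(3t)

Final answer: y(t) = 4cos(3t) + 6sin(3t)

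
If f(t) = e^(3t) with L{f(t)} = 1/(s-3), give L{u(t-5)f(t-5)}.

Time shift theorem: L{u(t-a)f(t-a)} = e^(-as)F(s). Here a=5, F(s) = 1/(s-3), so L{u(t-5)f(t-5)} = e^(-5s)·1/(s-3)

Final answer: e^(-5s)·1/(s-3)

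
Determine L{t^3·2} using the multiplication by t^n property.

L{2} = 2/s. d^1/ds^1[1/s] = -1/s². d^2/ds^2[1/s] = 2/s^3. d^3/ds^3[1/s] = -6/s^4. So L{t^3} = (-1)^{3}·-6/s^4 = 6/s^4. Then L{t^3·2} = 2·6/s^4 = 12/s^4

Final answer: 12/s^4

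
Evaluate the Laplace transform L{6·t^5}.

L{t^n} = n!/s^(n+1), so L{t^5} = 120/s^6. Then L{6·t^5} = 6·120/s^6 = 720/s^6

Final answer: 720/s^6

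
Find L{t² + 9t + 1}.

L{t² + 9t + 1} = 2/s³ + 9/s² + 1/s = 2/s³ + 9/s² + 1/s

Final answer: 2/s³ + 9/s² + 1/s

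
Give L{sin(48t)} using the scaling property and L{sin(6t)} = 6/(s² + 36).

Using L{f(at)} = (1/a)F(s/a) with a=8: L{sin(48t)} = (1/8) · 6/((s/8)² + 36) = (1/8) · 6·64/(s² + 2304) = 48/(s² + 2304)

Final answer: 48/(s² + 2304)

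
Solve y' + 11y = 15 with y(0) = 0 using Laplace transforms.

sY + 11Y = 15/s. Y = 15/(s(s+11)). Partial fractions: Y = 15/11/s - 15/11/(s+11)

Final answer: y(t) = 15/11(1 - e^(-11t))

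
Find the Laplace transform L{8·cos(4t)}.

L{cos(ωt)} = s/(s² + ω²), so L{cos(4t)} = s/(s² + 16). Then L{8·cos(4t)} = 8·s/(s² + 16) = 8s/(s² + 16)

Final answer: 8s/(s² + 16)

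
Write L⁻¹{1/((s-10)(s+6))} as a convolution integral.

1/((s-10)(s+6)) = (1/(s-10))·(1/(s+6)) = L{e^(10t)}·L{e^(-6t)}. So f(t) = e^(10t)*e^(-6t) = ∫₀ᵗ e^(10τ)·e^(-6(t-τ)) dτ

Final answer: ∫₀ᵗ e^(10τ)·e^(-6(t-τ)) dτ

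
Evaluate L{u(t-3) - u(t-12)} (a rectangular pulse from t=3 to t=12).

L{u(t-a)} = e^(-as)/s. L{u(t-3) - u(t-12)} = (e^(-3s) - e^(-12s))/s

Final answer: (e^(-3s) - e^(-12s))/s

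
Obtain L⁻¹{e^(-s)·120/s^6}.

L⁻¹{120/s^6} = t^5. By the time shift theorem, L⁻¹{e^(-as)F(s)} = u(t-a)f(t-a) with a=1, so L⁻¹{e^(-s)·120/s^6} = u(t-1)·(t-1)^5

Final answer: u(t-1)·(t-1)^5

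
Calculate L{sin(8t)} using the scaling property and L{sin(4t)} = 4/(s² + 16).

Using L{f(at)} = (1/a)F(s/a) with a=2: L{sin(8t)} = (1/2) · 4/((s/2)² + 16) = (1/2) · 4·4/(s² + 64) = 8/(s² + 64)

Final answer: 8/(s² + 64)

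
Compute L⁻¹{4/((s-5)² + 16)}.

Form: b/((s-a)² + b²) → e^(at)sin(bt). With a=5, b=4

Final answer: e^(5t)·sin(4t)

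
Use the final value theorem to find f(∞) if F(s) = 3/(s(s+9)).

f(∞) = lim_{s→0} s·3/(s(s+9)) = lim_{s→0} 3/(s+9) = 3/9 = 1/3

Final answer: 1/3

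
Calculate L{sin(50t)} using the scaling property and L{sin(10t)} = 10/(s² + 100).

Using L{f(at)} = (1/a)F(s/a) with a=5: L{sin(50t)} = (1/5) · 10/((s/5)² + 100) = (1/5) · 10·25/(s² + 2500) = 50/(s² + 2500)

Final answer: 50/(s² + 2500)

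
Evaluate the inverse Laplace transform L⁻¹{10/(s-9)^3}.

L⁻¹{n!/(s-a)^(n+1)} = t^n·e^(at) with n=2, a=9. So L⁻¹{2/(s-9)^3} = t^2·e^(9t), and L⁻¹{10/(s-9)^3} = (10/2)·t^2·e^(9t) = 5·t^2·e^(9t)

Final answer: 5·t^2·e^(9t)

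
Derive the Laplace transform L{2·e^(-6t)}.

L{e^(at)} = 1/(s-a), so L{e^(-6t)} = 1/(s+6). Then L{2·e^(-6t)} = 2/(s+6)

Final answer: 2/(s+6)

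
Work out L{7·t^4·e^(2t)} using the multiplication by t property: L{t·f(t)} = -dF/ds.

Using L{t^n·e^(at)} = n!/(s-a)^(n+1), L{t^4·e^(2t)} = 24/(s-2)^5, so L{7·t^4·e^(2t)} = 7·24/(s-2)^5 = 168/(s-2)^5

Final answer: 168/(s-2)^5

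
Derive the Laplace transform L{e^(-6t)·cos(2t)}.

L{e^(at)·cos(ωt)} = (s-a)/((s-a)² + ω²), so L{e^(-6t)·cos(2t)} = (s+6)/((s+6)² + 4)

Final answer: (s+6)/((s+6)² + 4)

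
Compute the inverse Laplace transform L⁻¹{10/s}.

L⁻¹{c/s} = c, so L⁻¹{10/s} = 10

Final answer: 10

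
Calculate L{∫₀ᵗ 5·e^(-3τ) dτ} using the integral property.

L{∫₀ᵗ f(τ)dτ} = F(s)/s with F(s) = 5/(s+3), so L{∫₀ᵗ 5·e^(-3τ) dτ} = 5/(s(s+3))

Final answer: 5/(s(s+3))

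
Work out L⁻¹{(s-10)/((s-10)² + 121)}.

Using frequency shift: L⁻¹{(s-a)/((s-a)² + b²)} = e^(at)cos(bt). Here a=10, b=11

Final answer: e^(10t)·cos(11t)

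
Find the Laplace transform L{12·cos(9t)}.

L{cos(ωt)} = s/(s² + ω²), so L{cos(9t)} = s/(s² + 81). Then L{12·cos(9t)} = 12·s/(s² + 81) = 12s/(s² + 81)

Final answer: 12s/(s² + 81)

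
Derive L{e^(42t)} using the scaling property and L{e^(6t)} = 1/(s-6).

Using L{f(at)} = (1/a)F(s/a) with a=7 and f(t) = e^(6t): L{e^(42t)} = (1/7) · 1/((s/7)-6) = (1/7) · 7/(s-42) = 1/(s-42)

Final answer: 1/(s-42)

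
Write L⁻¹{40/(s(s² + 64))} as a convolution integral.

40/(s(s² + 64)) = (1/s)·(40/(s² + 64)) = L{1}·L{5·sin(8t)}. So f(t) = 1*(5·sin(8t)) = ∫₀ᵗ 5·sin(8τ) dτ

Final answer: ∫₀ᵗ 5·sin(8τ) dτ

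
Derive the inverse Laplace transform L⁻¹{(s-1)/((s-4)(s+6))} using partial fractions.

Using partial fractions, f(t) = (3e^(4t) + 7e^(-6t))/10

Final answer: (3e^(4t) + 7e^(-6t))/10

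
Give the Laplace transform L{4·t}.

L{t^n} = n!/s^(n+1), so L{t} = 1/s^2. Then L{4·t} = 4·1/s^2 = 4/s^2

Final answer: 4/s^2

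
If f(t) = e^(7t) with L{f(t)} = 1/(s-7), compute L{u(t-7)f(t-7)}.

Time shift theorem: L{u(t-a)f(t-a)} = e^(-as)F(s). Here a=7, F(s) = 1/(s-7), so L{u(t-7)f(t-7)} = e^(-7s)·1/(s-7)

Final answer: e^(-7s)·1/(s-7)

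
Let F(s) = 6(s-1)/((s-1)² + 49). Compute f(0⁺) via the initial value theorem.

f(0⁺) = lim_{s→∞} sF(s) = lim_{s→∞} 6s(s-1)/((s-1)² + 49) = 6

Final answer: 6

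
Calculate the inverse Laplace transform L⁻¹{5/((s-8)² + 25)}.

Using frequency shift, L⁻¹{5/((s-8)² + 25)} = e^(8t)·sin(5t)

Final answer: e^(8t)·sin(5t)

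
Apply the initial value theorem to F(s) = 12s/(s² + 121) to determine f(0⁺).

f(0⁺) = lim_{s→∞} s·12s/(s² + 121) = lim_{s→∞} 12s²/(s² + 121) = 12

Final answer: 12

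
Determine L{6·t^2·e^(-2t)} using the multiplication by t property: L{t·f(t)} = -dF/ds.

Using L{t^n·e^(at)} = n!/(s-a)^(n+1), L{t^2·e^(-2t)} = 2/(s+2)^3, so L{6·t^2·e^(-2t)} = 6·2/(s+2)^3 = 12/(s+2)^3

Final answer: 12/(s+2)^3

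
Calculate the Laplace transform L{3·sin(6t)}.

L{sin(ωt)} = ω/(s² + ω²), so L{sin(6t)} = 6/(s² + 36). Then L{3·sin(6t)} = 3·6/(s² + 36) = 18/(s² + 36)

Final answer: 18/(s² + 36)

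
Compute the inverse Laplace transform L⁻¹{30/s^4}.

L⁻¹{n!/s^(n+1)} = t^n with n=3. So L⁻¹{6/s^4} = t^3, and L⁻¹{30/s^4} = (30/6)·t^3 = 5·t^3

Final answer: 5·t^3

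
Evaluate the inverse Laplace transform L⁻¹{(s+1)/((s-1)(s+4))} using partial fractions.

Using partial fractions, f(t) = (2e^t + 3e^(-4t))/5

Final answer: (2e^t + 3e^(-4t))/5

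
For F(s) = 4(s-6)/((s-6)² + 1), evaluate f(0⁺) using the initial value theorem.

f(0⁺) = lim_{s→∞} sF(s) = lim_{s→∞} 4s(s-6)/((s-6)² + 1) = 4

Final answer: 4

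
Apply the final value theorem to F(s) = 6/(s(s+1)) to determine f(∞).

f(∞) = lim_{s→0} s·6/(s(s+1)) = lim_{s→0} 6/(s+1) = 6/1 = 6

Final answer: 6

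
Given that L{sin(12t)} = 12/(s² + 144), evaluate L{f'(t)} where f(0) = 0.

L{f'(t)} = s·F(s) - f(0) = s·12/(s² + 144) - 0 = 12s/(s² + 144)

Final answer: 12s/(s² + 144)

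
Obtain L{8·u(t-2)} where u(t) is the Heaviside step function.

L{u(t-a)} = e^(-as)/s. Here a=2, so L{u(t-2)} = e^(-2s)/s, and L{8·u(t-2)} = 8·e^(-2s)/s

Final answer: 8·e^(-2s)/s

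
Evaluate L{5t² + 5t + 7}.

L{5t² + 5t + 7} = 5·2/s³ + 5/s² + 7/s = 10/s³ + 5/s² + 7/s

Final answer: 10/s³ + 5/s² + 7/s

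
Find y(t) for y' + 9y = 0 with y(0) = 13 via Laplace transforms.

L{y'} + 9L{y} = 0. sY - 13 + 9Y = 0. Y(s+9) = 13. Y = 13/(s+9)

Final answer: y(t) = 13e^(-9t)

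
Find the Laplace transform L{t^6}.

L{t^n} = n!/s^(n+1), so L{t^6} = 720/s^7

Final answer: 720/s^7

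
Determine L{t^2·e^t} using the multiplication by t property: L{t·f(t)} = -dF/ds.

Using L{t^n·e^(at)} = n!/(s-a)^(n+1), L{t^2·e^t} = 2/(s-1)^3

Final answer: 2/(s-1)^3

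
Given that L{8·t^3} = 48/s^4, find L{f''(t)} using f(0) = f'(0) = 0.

L{f''(t)} = s²F(s) - sf(0) - f'(0) = s²·48/s^4 - 0 - 0 = 48/s^2

Final answer: 48/s^2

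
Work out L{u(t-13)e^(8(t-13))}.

u(t-a)f(t-a) with f(t)=e^(8t). L{e^(8t)} = 1/(s-8). By time shift: e^(-13s)/(s-8)

Final answer: e^(-13s)/(s-8)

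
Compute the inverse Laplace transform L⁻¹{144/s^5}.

L⁻¹{n!/s^(n+1)} = t^n with n=4. So L⁻¹{24/s^5} = t^4, and L⁻¹{144/s^5} = (144/24)·t^4 = 6·t^4

Final answer: 6·t^4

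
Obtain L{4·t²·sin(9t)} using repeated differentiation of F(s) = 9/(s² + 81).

F(s) = 9/(s² + 81). F'(s) = -18s/(s² + 81)². F''(s) = -18(81 - 3s²)/(s² + 81)³ = (54s² - 1458)/(s² + 81)³. So L{t²·sin(9t)} = (-1)² F''(s) = (54s² - 1458)/(s² + 81)³. Then L{4·t²·sin(9t)} = 4·(54s² - 1458)/(s² + 81)³ = (216s² - 5832)/(s² + 81)³

Final answer: (216s² - 5832)/(s² + 81)³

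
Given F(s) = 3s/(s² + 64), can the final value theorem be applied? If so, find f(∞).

The final value theorem requires all poles of sF(s) in the left half-plane. sF(s) = 3s²/(s² + 64) has poles at s = ±8i (imaginary axis). Theorem does NOT apply (oscillatory system).

Final answer: Not applicable (oscillatory)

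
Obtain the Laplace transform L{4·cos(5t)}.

L{cos(ωt)} = s/(s² + ω²), so L{cos(5t)} = s/(s² + 25). Then L{4·cos(5t)} = 4·s/(s² + 25) = 4s/(s² + 25)

Final answer: 4s/(s² + 25)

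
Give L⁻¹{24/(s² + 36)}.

This is the form c·a/(s² + a²) with a = 6, c = 4. L⁻¹ = 4·sin(6t)

Final answer: 4·sin(6t)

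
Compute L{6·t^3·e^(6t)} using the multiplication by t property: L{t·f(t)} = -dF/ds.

Using L{t^n·e^(at)} = n!/(s-a)^(n+1), L{t^3·e^(6t)} = 6/(s-6)^4, so L{6·t^3·e^(6t)} = 6·6/(s-6)^4 = 36/(s-6)^4

Final answer: 36/(s-6)^4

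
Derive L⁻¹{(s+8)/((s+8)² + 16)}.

Using frequency shift: L⁻¹{(s-a)/((s-a)² + b²)} = e^(at)cos(bt). Here a=-8, b=4

Final answer: e^(-8t)·cos(4t)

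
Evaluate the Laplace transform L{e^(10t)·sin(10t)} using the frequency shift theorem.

Frequency shift: L{e^(at)f(t)} = F(s-a). L{e^(10t)·sin(10t)} = 10/((s-10)² + 100)

Final answer: 10/((s-10)² + 100)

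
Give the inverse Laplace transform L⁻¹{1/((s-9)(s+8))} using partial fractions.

Decompose: A/(s-9) + B/(s+8). A = 1/17, B = -1/17. f(t) = (e^(9t) - e^(-8t))/17

Final answer: (e^(9t) - e^(-8t))/17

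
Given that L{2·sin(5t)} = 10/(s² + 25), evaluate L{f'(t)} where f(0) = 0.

L{f'(t)} = s·F(s) - f(0) = s·10/(s² + 25) - 0 = 10s/(s² + 25)

Final answer: 10s/(s² + 25)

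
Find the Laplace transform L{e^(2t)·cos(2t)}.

L{e^(at)·cos(ωt)} = (s-a)/((s-a)² + ω²), so L{e^(2t)·cos(2t)} = (s-2)/((s-2)² + 4)

Final answer: (s-2)/((s-2)² + 4)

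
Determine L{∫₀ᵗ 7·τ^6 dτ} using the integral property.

L{∫₀ᵗ f(τ)dτ} = F(s)/s with f(t) = 7t^6. F(s) = 5040/s^7, so L{∫₀ᵗ 7·τ^6 dτ} = (5040/s^7)/s = 5040/s^8. (Check: ∫₀ᵗ 7·τ^6 dτ = 7t^7/7.)

Final answer: 5040/s^8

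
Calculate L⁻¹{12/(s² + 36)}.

This is the form c·a/(s² + a²) with a = 6, c = 2. L⁻¹ = 2·sin(6t)

Final answer: 2·sin(6t)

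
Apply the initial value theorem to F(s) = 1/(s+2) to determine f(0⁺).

f(0⁺) = lim_{s→∞} s·1/(s+2) = lim_{s→∞} s/(s+2) = 1

Final answer: 1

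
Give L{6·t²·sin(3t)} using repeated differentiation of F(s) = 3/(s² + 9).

F(s) = 3/(s² + 9). F'(s) = -6s/(s² + 9)². F''(s) = -6(9 - 3s²)/(s² + 9)³ = (18s² - 54)/(s² + 9)³. So L{t²·sin(3t)} = (-1)² F''(s) = (18s² - 54)/(s² + 9)³. Then L{6·t²·sin(3t)} = 6·(18s² - 54)/(s² + 9)³ = (108s² - 324)/(s² + 9)³

Final answer: (108s² - 324)/(s² + 9)³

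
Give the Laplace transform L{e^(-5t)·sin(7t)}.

L{e^(at)·sin(ωt)} = ω/((s-a)² + ω²), so L{e^(-5t)·sin(7t)} = 7/((s+5)² + 49)

Final answer: 7/((s+5)² + 49)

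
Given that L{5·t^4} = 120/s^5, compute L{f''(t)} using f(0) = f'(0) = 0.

L{f''(t)} = s²F(s) - sf(0) - f'(0) = s²·120/s^5 - 0 - 0 = 120/s^3

Final answer: 120/s^3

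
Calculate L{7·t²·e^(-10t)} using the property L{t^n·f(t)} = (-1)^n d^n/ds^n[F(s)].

L{e^(-10t)} = 1/(s+10). d/ds[1/(s+10)] = -1/(s+10)². d²/ds²[1/(s+10)] = 2/(s+10)³. So L{t²·e^(-10t)} = (-1)² · 2/(s+10)³ = 2/(s+10)³. Then L{7·t²·e^(-10t)} = 7·2/(s+10)³ = 14/(s+10)³

Final answer: 14/(s+10)³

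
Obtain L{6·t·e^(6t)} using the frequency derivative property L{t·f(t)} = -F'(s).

L{e^(6t)} = 1/(s-6). By frequency derivative: L{t·e^(6t)} = -d/ds[1/(s-6)] = -(-1)/(s-6)² = 1/(s-6)². Then L{6·t·e^(6t)} = 6·1/(s-6)² = 6/(s-6)²

Final answer: 6/(s-6)²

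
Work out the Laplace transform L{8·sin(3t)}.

L{sin(ωt)} = ω/(s² + ω²), so L{sin(3t)} = 3/(s² + 9). Then L{8·sin(3t)} = 8·3/(s² + 9) = 24/(s² + 9)

Final answer: 24/(s² + 9)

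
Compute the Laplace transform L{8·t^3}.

L{t^n} = n!/s^(n+1), so L{t^3} = 6/s^4. Then L{8·t^3} = 8·6/s^4 = 48/s^4

Final answer: 48/s^4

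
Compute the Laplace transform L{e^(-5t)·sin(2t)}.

L{e^(at)·sin(ωt)} = ω/((s-a)² + ω²), so L{e^(-5t)·sin(2t)} = 2/((s+5)² + 4)

Final answer: 2/((s+5)² + 4)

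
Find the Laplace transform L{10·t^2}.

L{t^n} = n!/s^(n+1), so L{t^2} = 2/s^3. Then L{10·t^2} = 10·2/s^3 = 20/s^3

Final answer: 20/s^3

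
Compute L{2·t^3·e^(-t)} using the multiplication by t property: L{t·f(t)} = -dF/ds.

Using L{t^n·e^(at)} = n!/(s-a)^(n+1), L{t^3·e^(-t)} = 6/(s+1)^4, so L{2·t^3·e^(-t)} = 2·6/(s+1)^4 = 12/(s+1)^4

Final answer: 12/(s+1)^4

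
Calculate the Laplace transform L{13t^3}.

L{13t^3} = 13 · L{t^3} = 13 · 6/s^4 = 78/s^4

Final answer: 78/s^4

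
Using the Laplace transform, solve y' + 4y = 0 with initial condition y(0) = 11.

L{y'} + 4L{y} = 0. sY - 11 + 4Y = 0. Y(s+4) = 11. Y = 11/(s+4)

Final answer: y(t) = 11e^(-4t)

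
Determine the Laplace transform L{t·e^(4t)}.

L{t^n·e^(at)} = n!/(s-a)^(n+1), so L{t·e^(4t)} = 1/(s-4)^2

Final answer: 1/(s-4)^2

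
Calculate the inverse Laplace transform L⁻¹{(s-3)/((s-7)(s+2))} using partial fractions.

Using partial fractions, f(t) = (4e^(7t) + 5e^(-2t))/9

Final answer: (4e^(7t) + 5e^(-2t))/9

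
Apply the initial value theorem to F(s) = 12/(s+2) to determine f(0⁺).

f(0⁺) = lim_{s→∞} s·12/(s+2) = lim_{s→∞} 12s/(s+2) = 12

Final answer: 12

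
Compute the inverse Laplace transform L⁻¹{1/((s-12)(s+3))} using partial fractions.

Decompose: A/(s-12) + B/(s+3). A = 1/15, B = -1/15. f(t) = (e^(12t) - e^(-3t))/15

Final answer: (e^(12t) - e^(-3t))/15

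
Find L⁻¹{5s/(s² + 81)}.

This is the form c·s/(s² + a²) with a = 9, c = 5. L⁻¹ = 5·cos(9t)

Final answer: 5·cos(9t)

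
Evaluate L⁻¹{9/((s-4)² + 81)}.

Form: b/((s-a)² + b²) → e^(at)sin(bt). With a=4, b=9

Final answer: e^(4t)·sin(9t)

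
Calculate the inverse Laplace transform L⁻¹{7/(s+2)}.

L⁻¹{1/(s-a)} = e^(at), so L⁻¹{1/(s+2)} = e^(-2t), and L⁻¹{7/(s+2)} = 7·e^(-2t)

Final answer: 7·e^(-2t)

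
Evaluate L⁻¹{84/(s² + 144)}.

This is the form c·a/(s² + a²) with a = 12, c = 7. L⁻¹ = 7·sin(12t)

Final answer: 7·sin(12t)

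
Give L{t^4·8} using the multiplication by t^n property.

L{8} = 8/s. d^1/ds^1[1/s] = -1/s². d^2/ds^2[1/s] = 2/s^3. d^3/ds^3[1/s] = -6/s^4. d^4/ds^4[1/s] = 24/s^5. So L{t^4} = (-1)^{4}·24/s^5 = 24/s^5. Then L{t^4·8} = 8·24/s^5 = 192/s^5

Final answer: 192/s^5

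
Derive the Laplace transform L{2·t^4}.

L{t^n} = n!/s^(n+1), so L{t^4} = 24/s^5. Then L{2·t^4} = 2·24/s^5 = 48/s^5

Final answer: 48/s^5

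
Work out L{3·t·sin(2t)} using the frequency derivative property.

L{sin(2t)} = 2/(s² + 4). By L{t·f(t)} = -F'(s): -d/ds[2/(s² + 4)] = -(2)·(-2s)/(s² + 4)² = 4s/(s² + 4)². Then L{3·t·sin(2t)} = 3·4s/(s² + 4)² = 12s/(s² + 4)²

Final answer: 12s/(s² + 4)²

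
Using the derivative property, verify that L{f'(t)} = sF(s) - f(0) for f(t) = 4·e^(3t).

f'(t) = 12e^(3t). Direct: L{f'(t)} = 12/(s-3). Property: s·4/(s-3) - 4 = (4s - 4(s-3))/(s-3) = 12/(s-3). ✓

Final answer: 12/(s-3)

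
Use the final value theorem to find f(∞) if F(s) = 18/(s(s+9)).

f(∞) = lim_{s→0} s·18/(s(s+9)) = lim_{s→0} 18/(s+9) = 18/9 = 2

Final answer: 2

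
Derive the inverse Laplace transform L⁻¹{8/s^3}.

L⁻¹{n!/s^(n+1)} = t^n with n=2. So L⁻¹{2/s^3} = t^2, and L⁻¹{8/s^3} = (8/2)·t^2 = 4·t^2

Final answer: 4·t^2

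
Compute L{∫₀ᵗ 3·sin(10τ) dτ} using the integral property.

L{∫₀ᵗ f(τ)dτ} = F(s)/s with F(s) = 30/(s² + 100), so the result is (30/(s² + 100))/s = 30/(s(s² + 100))

Final answer: 30/(s(s² + 100))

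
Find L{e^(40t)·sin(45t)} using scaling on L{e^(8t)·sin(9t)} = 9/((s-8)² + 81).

Scaling with a=5: L{e^(40t)·sin(45t)} = (1/5) · 9/((s/5-8)² + 81). Simplifying: 45/((s-40)² + 2025)

Final answer: 45/((s-40)² + 2025)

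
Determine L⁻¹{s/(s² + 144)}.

This is the form c·s/(s² + a²) with a = 12. L⁻¹ = cos(12t)

Final answer: cos(12t)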